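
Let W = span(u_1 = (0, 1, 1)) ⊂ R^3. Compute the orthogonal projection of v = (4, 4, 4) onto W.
proj_W(v) = (0, 4, 4)

Set up U = [u_1 | ... | u_1] ∈ R^(3×1). The projector onto W = col(U) is P = U (U^T U)^(-1) U^T.
Compute U^T U =
  [2],
and U^T v = (8).
Solve U^T U · c = U^T v for the coefficients: c = (4). The projection is proj_W(v) = U c.
Check: (v - proj_W(v)) · u_1 = 0  (should be 0).
Result: proj_W(v) = (0, 4, 4).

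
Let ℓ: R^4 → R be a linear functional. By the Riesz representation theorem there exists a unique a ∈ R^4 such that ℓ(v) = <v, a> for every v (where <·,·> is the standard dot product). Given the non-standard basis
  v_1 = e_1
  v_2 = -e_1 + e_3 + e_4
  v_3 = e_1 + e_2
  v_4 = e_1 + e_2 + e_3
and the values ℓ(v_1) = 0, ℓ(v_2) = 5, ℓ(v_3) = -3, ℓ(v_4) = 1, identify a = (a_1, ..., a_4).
a = (0, -3, 4, 1)

Write a = (a_1, ..., a_4) in the standard basis. For each basis vector v_i, ℓ(v_i) = <v_i, a> is a linear equation in the a_j's. Collect the n equations into a matrix system V a = ℓ, where row i of V is v_i (expressed in the standard basis). Since V is invertible (lower-triangular with 1s on the diagonal, up to permutation), solve by back-substitution:
  V =
[[1, 0, 0, 0],
 [-1, 0, 1, 1],
 [1, 1, 0, 0],
 [1, 1, 1, 0]]
  V a = (0, 5, -3, 1)
Solving gives a = (0, -3, 4, 1).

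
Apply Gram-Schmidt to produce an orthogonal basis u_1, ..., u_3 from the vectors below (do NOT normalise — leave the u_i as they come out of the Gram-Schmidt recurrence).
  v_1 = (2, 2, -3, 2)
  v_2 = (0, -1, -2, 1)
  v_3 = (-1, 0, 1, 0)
Orthogonal basis:
  u_1 = (2, 2, -3, 2)
  u_2 = (-4/7, -11/7, -8/7, 3/7)
  u_3 = (-3/5, 4/15, 2/15, 8/15)

Apply the Gram-Schmidt recurrence
  u_1 = v_1
  u_i = v_i − Σ_{j<i} ((v_i · u_j) / (u_j · u_j)) · u_j.

Step by step this gives:
  u_1 = (2, 2, -3, 2)
  u_2 = (-4/7, -11/7, -8/7, 3/7)
  u_3 = (-3/5, 4/15, 2/15, 8/15)

Orthogonality check:
  u_2 · u_1 = 0 (should be 0)
  u_3 · u_1 = 0 (should be 0)
  u_3 · u_2 = 0 (should be 0)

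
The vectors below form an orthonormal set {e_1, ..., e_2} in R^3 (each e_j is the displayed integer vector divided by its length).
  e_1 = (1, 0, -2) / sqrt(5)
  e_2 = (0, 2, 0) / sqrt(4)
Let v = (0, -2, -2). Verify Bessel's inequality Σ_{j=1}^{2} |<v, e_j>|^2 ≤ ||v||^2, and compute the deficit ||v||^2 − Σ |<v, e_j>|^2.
Σ |<v, e_j>|^2 = 36/5; ||v||^2 = 8; deficit = 4/5

Write each e_j = u_j / sqrt(<u_j, u_j>) where u_j is the displayed integer vector. Then <v, e_j> = <v, u_j> / sqrt(<u_j, u_j>), so |<v, e_j>|^2 = <v, u_j>^2 / <u_j, u_j>.
Coefficients: <v, e_1> = 4/sqrt(5), <v, e_2> = -4/sqrt(4).
Square and sum: Σ |<v, e_j>|^2 = 36/5.
Compute ||v||^2 = v·v = 8.
Deficit = 8 − 36/5 = 4/5 ≥ 0, confirming Bessel's inequality. (The deficit equals ||v − Σ <v,e_j> e_j||^2, the squared distance from v to span{e_j}.)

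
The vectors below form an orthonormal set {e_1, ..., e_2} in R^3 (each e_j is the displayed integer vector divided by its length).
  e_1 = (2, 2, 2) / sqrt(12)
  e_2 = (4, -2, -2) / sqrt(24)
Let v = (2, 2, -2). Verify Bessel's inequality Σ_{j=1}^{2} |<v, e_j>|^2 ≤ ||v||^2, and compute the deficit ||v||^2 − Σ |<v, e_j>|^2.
Σ |<v, e_j>|^2 = 4; ||v||^2 = 12; deficit = 8

Write each e_j = u_j / sqrt(<u_j, u_j>) where u_j is the displayed integer vector. Then <v, e_j> = <v, u_j> / sqrt(<u_j, u_j>), so |<v, e_j>|^2 = <v, u_j>^2 / <u_j, u_j>.
Coefficients: <v, e_1> = 4/sqrt(12), <v, e_2> = 8/sqrt(24).
Square and sum: Σ |<v, e_j>|^2 = 4.
Compute ||v||^2 = v·v = 12.
Deficit = 12 − 4 = 8 ≥ 0, confirming Bessel's inequality. (The deficit equals ||v − Σ <v,e_j> e_j||^2, the squared distance from v to span{e_j}.)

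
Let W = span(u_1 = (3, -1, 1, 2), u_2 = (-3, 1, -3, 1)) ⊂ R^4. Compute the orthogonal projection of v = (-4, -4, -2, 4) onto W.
proj_W(v) = (-270/179, 90/179, -586/179, 564/179)

Set up U = [u_1 | ... | u_2] ∈ R^(4×2). The projector onto W = col(U) is P = U (U^T U)^(-1) U^T.
Compute U^T U =
  [15, -11]
  [-11, 20],
and U^T v = (-2, 18).
Solve U^T U · c = U^T v for the coefficients: c = (158/179, 248/179). The projection is proj_W(v) = U c.
Check: (v - proj_W(v)) · u_1 = 0  (should be 0).
Check: (v - proj_W(v)) · u_2 = 0  (should be 0).
Result: proj_W(v) = (-270/179, 90/179, -586/179, 564/179).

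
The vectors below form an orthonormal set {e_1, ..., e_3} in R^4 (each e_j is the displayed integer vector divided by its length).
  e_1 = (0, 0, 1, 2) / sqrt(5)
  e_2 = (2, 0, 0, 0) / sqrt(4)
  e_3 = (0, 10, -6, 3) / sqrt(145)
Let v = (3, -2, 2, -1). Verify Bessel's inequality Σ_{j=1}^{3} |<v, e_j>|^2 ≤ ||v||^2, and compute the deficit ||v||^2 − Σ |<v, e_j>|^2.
Σ |<v, e_j>|^2 = 506/29; ||v||^2 = 18; deficit = 16/29

Write each e_j = u_j / sqrt(<u_j, u_j>) where u_j is the displayed integer vector. Then <v, e_j> = <v, u_j> / sqrt(<u_j, u_j>), so |<v, e_j>|^2 = <v, u_j>^2 / <u_j, u_j>.
Coefficients: <v, e_1> = 0/sqrt(5), <v, e_2> = 6/sqrt(4), <v, e_3> = -35/sqrt(145).
Square and sum: Σ |<v, e_j>|^2 = 506/29.
Compute ||v||^2 = v·v = 18.
Deficit = 18 − 506/29 = 16/29 ≥ 0, confirming Bessel's inequality. (The deficit equals ||v − Σ <v,e_j> e_j||^2, the squared distance from v to span{e_j}.)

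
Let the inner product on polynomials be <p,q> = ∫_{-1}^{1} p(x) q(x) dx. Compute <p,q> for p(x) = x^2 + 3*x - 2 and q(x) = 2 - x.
<p,q> = -26/3

Expand the product: p(x)·q(x) = -x^3 - x^2 + 8*x - 4.
∫_{-1}^{1} of each monomial x^k gives [2/(k+1) if k even, 0 if k odd]. Integrating term-by-term (or equivalently evaluating the antiderivative F(x) = -x^4/4 - x^3/3 + 4*x^2 - 4*x at the endpoints):
  F(1) − F(−1) = -7/12 − (97/12) = -26/3.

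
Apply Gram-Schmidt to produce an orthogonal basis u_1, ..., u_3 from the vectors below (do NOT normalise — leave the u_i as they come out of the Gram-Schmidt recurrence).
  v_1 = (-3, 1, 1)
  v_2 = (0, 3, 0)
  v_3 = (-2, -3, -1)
Orthogonal basis:
  u_1 = (-3, 1, 1)
  u_2 = (9/11, 30/11, -3/11)
  u_3 = (-1/2, 0, -3/2)

Apply the Gram-Schmidt recurrence
  u_1 = v_1
  u_i = v_i − Σ_{j<i} ((v_i · u_j) / (u_j · u_j)) · u_j.

Step by step this gives:
  u_1 = (-3, 1, 1)
  u_2 = (9/11, 30/11, -3/11)
  u_3 = (-1/2, 0, -3/2)

Orthogonality check:
  u_2 · u_1 = 0 (should be 0)
  u_3 · u_1 = 0 (should be 0)
  u_3 · u_2 = 0 (should be 0)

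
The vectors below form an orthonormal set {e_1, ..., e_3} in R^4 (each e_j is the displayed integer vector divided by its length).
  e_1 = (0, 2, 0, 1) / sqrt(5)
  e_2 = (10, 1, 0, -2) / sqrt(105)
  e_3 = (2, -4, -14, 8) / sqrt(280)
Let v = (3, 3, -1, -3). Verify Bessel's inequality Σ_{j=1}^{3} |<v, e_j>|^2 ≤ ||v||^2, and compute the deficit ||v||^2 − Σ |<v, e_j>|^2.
Σ |<v, e_j>|^2 = 86/5; ||v||^2 = 28; deficit = 54/5

Write each e_j = u_j / sqrt(<u_j, u_j>) where u_j is the displayed integer vector. Then <v, e_j> = <v, u_j> / sqrt(<u_j, u_j>), so |<v, e_j>|^2 = <v, u_j>^2 / <u_j, u_j>.
Coefficients: <v, e_1> = 3/sqrt(5), <v, e_2> = 39/sqrt(105), <v, e_3> = -16/sqrt(280).
Square and sum: Σ |<v, e_j>|^2 = 86/5.
Compute ||v||^2 = v·v = 28.
Deficit = 28 − 86/5 = 54/5 ≥ 0, confirming Bessel's inequality. (The deficit equals ||v − Σ <v,e_j> e_j||^2, the squared distance from v to span{e_j}.)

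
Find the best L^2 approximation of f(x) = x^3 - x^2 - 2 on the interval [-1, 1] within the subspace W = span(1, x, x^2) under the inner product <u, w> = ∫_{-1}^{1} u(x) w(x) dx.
g(x) = -x^2 + 3*x/5 - 2

The best approximation g ∈ W is the orthogonal projection of f onto W. Writing g = a_0 + a_1 x + a_2 x^2, the coefficients solve the normal equations G · a = b where
  G_{ij} = <φ_i, φ_j> and b_i = <f, φ_i>, with φ_0 = 1, φ_1 = x, φ_2 = x^2.
G =
  [2, 0, 2/3]
  [0, 2/3, 0]
  [2/3, 0, 2/5],
b = (-14/3, 2/5, -26/15).
Solving gives a_0 = -2, a_1 = 3/5, a_2 = -1, so
  g(x) = -x^2 + 3*x/5 - 2.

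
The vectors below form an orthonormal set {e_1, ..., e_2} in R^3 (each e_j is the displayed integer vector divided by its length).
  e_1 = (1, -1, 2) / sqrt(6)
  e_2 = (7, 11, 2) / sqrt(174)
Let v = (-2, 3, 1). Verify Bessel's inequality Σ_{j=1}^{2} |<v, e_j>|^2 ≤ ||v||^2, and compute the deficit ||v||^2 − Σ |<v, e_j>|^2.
Σ |<v, e_j>|^2 = 117/29; ||v||^2 = 14; deficit = 289/29

Write each e_j = u_j / sqrt(<u_j, u_j>) where u_j is the displayed integer vector. Then <v, e_j> = <v, u_j> / sqrt(<u_j, u_j>), so |<v, e_j>|^2 = <v, u_j>^2 / <u_j, u_j>.
Coefficients: <v, e_1> = -3/sqrt(6), <v, e_2> = 21/sqrt(174).
Square and sum: Σ |<v, e_j>|^2 = 117/29.
Compute ||v||^2 = v·v = 14.
Deficit = 14 − 117/29 = 289/29 ≥ 0, confirming Bessel's inequality. (The deficit equals ||v − Σ <v,e_j> e_j||^2, the squared distance from v to span{e_j}.)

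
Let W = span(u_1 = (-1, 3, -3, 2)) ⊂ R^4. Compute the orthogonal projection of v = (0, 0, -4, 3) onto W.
proj_W(v) = (-18/23, 54/23, -54/23, 36/23)

Set up U = [u_1 | ... | u_1] ∈ R^(4×1). The projector onto W = col(U) is P = U (U^T U)^(-1) U^T.
Compute U^T U =
  [23],
and U^T v = (18).
Solve U^T U · c = U^T v for the coefficients: c = (18/23). The projection is proj_W(v) = U c.
Check: (v - proj_W(v)) · u_1 = 0  (should be 0).
Result: proj_W(v) = (-18/23, 54/23, -54/23, 36/23).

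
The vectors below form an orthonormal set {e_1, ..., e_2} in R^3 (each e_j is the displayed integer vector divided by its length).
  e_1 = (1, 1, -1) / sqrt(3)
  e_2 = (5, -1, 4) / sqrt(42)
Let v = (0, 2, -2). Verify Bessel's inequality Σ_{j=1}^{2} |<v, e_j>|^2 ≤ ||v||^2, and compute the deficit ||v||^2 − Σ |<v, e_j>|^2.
Σ |<v, e_j>|^2 = 54/7; ||v||^2 = 8; deficit = 2/7

Write each e_j = u_j / sqrt(<u_j, u_j>) where u_j is the displayed integer vector. Then <v, e_j> = <v, u_j> / sqrt(<u_j, u_j>), so |<v, e_j>|^2 = <v, u_j>^2 / <u_j, u_j>.
Coefficients: <v, e_1> = 4/sqrt(3), <v, e_2> = -10/sqrt(42).
Square and sum: Σ |<v, e_j>|^2 = 54/7.
Compute ||v||^2 = v·v = 8.
Deficit = 8 − 54/7 = 2/7 ≥ 0, confirming Bessel's inequality. (The deficit equals ||v − Σ <v,e_j> e_j||^2, the squared distance from v to span{e_j}.)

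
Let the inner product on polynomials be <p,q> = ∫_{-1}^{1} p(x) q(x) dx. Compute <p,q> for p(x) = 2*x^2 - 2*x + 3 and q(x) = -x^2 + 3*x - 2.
<p,q> = -322/15

Expand the product: p(x)·q(x) = -2*x^4 + 8*x^3 - 13*x^2 + 13*x - 6.
∫_{-1}^{1} of each monomial x^k gives [2/(k+1) if k even, 0 if k odd]. Integrating term-by-term (or equivalently evaluating the antiderivative F(x) = -2*x^5/5 + 2*x^4 - 13*x^3/3 + 13*x^2/2 - 6*x at the endpoints):
  F(1) − F(−1) = -67/30 − (577/30) = -322/15.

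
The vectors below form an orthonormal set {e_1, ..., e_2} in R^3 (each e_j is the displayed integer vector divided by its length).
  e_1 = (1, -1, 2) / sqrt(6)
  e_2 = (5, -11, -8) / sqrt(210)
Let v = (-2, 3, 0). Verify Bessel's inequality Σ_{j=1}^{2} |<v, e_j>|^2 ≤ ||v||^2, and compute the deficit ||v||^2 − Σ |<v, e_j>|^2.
Σ |<v, e_j>|^2 = 454/35; ||v||^2 = 13; deficit = 1/35

Write each e_j = u_j / sqrt(<u_j, u_j>) where u_j is the displayed integer vector. Then <v, e_j> = <v, u_j> / sqrt(<u_j, u_j>), so |<v, e_j>|^2 = <v, u_j>^2 / <u_j, u_j>.
Coefficients: <v, e_1> = -5/sqrt(6), <v, e_2> = -43/sqrt(210).
Square and sum: Σ |<v, e_j>|^2 = 454/35.
Compute ||v||^2 = v·v = 13.
Deficit = 13 − 454/35 = 1/35 ≥ 0, confirming Bessel's inequality. (The deficit equals ||v − Σ <v,e_j> e_j||^2, the squared distance from v to span{e_j}.)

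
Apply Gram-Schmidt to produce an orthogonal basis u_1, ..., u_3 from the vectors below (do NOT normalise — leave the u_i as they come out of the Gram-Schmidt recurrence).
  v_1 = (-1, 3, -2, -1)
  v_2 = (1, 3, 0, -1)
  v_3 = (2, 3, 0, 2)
Orthogonal basis:
  u_1 = (-1, 3, -2, -1)
  u_2 = (8/5, 6/5, 6/5, -2/5)
  u_3 = (13/21, 5/7, -13/21, 58/21)

Apply the Gram-Schmidt recurrence
  u_1 = v_1
  u_i = v_i − Σ_{j<i} ((v_i · u_j) / (u_j · u_j)) · u_j.

Step by step this gives:
  u_1 = (-1, 3, -2, -1)
  u_2 = (8/5, 6/5, 6/5, -2/5)
  u_3 = (13/21, 5/7, -13/21, 58/21)

Orthogonality check:
  u_2 · u_1 = 0 (should be 0)
  u_3 · u_1 = 0 (should be 0)
  u_3 · u_2 = 0 (should be 0)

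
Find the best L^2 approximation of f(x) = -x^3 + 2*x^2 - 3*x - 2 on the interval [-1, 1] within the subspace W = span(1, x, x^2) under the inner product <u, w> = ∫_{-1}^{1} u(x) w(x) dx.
g(x) = 2*x^2 - 18*x/5 - 2

The best approximation g ∈ W is the orthogonal projection of f onto W. Writing g = a_0 + a_1 x + a_2 x^2, the coefficients solve the normal equations G · a = b where
  G_{ij} = <φ_i, φ_j> and b_i = <f, φ_i>, with φ_0 = 1, φ_1 = x, φ_2 = x^2.
G =
  [2, 0, 2/3]
  [0, 2/3, 0]
  [2/3, 0, 2/5],
b = (-8/3, -12/5, -8/15).
Solving gives a_0 = -2, a_1 = -18/5, a_2 = 2, so
  g(x) = 2*x^2 - 18*x/5 - 2.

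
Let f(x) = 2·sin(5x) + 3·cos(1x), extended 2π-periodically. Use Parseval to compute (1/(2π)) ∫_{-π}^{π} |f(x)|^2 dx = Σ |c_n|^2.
Σ |c_n|^2 = 13/2

Expand |f|^2 and use orthogonality of {sin(nx), cos(mx)} on [-π, π]:
  ∫_{-π}^{π} sin(nx)^2 dx = π, ∫ cos(mx)^2 dx = π, and cross terms integrate to 0.
So ∫_{-π}^{π} f(x)^2 dx = 2^2 · π + 3^2 · π = (4 + 9)π.
Divide by 2π: (4 + 9)/2 = 13/2.
By Parseval, this equals Σ |c_n|^2.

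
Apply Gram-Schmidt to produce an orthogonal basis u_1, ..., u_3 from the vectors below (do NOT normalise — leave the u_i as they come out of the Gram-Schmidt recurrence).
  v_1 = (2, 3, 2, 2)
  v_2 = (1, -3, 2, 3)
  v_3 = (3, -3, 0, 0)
Orthogonal basis:
  u_1 = (2, 3, 2, 2)
  u_2 = (5/7, -24/7, 12/7, 19/7)
  u_3 = (457/158, -54/79, -52/79, -191/158)

Apply the Gram-Schmidt recurrence
  u_1 = v_1
  u_i = v_i − Σ_{j<i} ((v_i · u_j) / (u_j · u_j)) · u_j.

Step by step this gives:
  u_1 = (2, 3, 2, 2)
  u_2 = (5/7, -24/7, 12/7, 19/7)
  u_3 = (457/158, -54/79, -52/79, -191/158)

Orthogonality check:
  u_2 · u_1 = 0 (should be 0)
  u_3 · u_1 = 0 (should be 0)
  u_3 · u_2 = 0 (should be 0)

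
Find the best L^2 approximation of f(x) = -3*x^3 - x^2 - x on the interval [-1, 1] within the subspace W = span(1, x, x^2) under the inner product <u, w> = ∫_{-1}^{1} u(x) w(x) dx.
g(x) = -x^2 - 14*x/5

The best approximation g ∈ W is the orthogonal projection of f onto W. Writing g = a_0 + a_1 x + a_2 x^2, the coefficients solve the normal equations G · a = b where
  G_{ij} = <φ_i, φ_j> and b_i = <f, φ_i>, with φ_0 = 1, φ_1 = x, φ_2 = x^2.
G =
  [2, 0, 2/3]
  [0, 2/3, 0]
  [2/3, 0, 2/5],
b = (-2/3, -28/15, -2/5).
Solving gives a_0 = 0, a_1 = -14/5, a_2 = -1, so
  g(x) = -x^2 - 14*x/5.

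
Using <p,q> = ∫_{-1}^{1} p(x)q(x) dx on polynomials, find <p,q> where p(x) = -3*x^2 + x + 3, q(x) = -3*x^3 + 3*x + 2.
<p,q> = 44/5

Expand the product: p(x)·q(x) = 9*x^5 - 3*x^4 - 18*x^3 - 3*x^2 + 11*x + 6.
∫_{-1}^{1} of each monomial x^k gives [2/(k+1) if k even, 0 if k odd]. Integrating term-by-term (or equivalently evaluating the antiderivative F(x) = 3*x^6/2 - 3*x^5/5 - 9*x^4/2 - x^3 + 11*x^2/2 + 6*x at the endpoints):
  F(1) − F(−1) = 69/10 − (-19/10) = 44/5.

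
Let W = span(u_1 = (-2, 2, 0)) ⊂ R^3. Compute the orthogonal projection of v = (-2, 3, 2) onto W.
proj_W(v) = (-5/2, 5/2, 0)

Set up U = [u_1 | ... | u_1] ∈ R^(3×1). The projector onto W = col(U) is P = U (U^T U)^(-1) U^T.
Compute U^T U =
  [8],
and U^T v = (10).
Solve U^T U · c = U^T v for the coefficients: c = (5/4). The projection is proj_W(v) = U c.
Check: (v - proj_W(v)) · u_1 = 0  (should be 0).
Result: proj_W(v) = (-5/2, 5/2, 0).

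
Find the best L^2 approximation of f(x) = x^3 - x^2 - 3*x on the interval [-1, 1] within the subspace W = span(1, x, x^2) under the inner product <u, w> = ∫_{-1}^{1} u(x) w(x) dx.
g(x) = -x^2 - 12*x/5

The best approximation g ∈ W is the orthogonal projection of f onto W. Writing g = a_0 + a_1 x + a_2 x^2, the coefficients solve the normal equations G · a = b where
  G_{ij} = <φ_i, φ_j> and b_i = <f, φ_i>, with φ_0 = 1, φ_1 = x, φ_2 = x^2.
G =
  [2, 0, 2/3]
  [0, 2/3, 0]
  [2/3, 0, 2/5],
b = (-2/3, -8/5, -2/5).
Solving gives a_0 = 0, a_1 = -12/5, a_2 = -1, so
  g(x) = -x^2 - 12*x/5.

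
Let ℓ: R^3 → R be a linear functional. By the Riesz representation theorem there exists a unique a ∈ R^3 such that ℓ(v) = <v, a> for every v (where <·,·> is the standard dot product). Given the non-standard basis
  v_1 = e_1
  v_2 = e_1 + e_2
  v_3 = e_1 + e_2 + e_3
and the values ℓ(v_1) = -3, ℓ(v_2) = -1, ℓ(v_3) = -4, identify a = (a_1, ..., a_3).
a = (-3, 2, -3)

Write a = (a_1, ..., a_3) in the standard basis. For each basis vector v_i, ℓ(v_i) = <v_i, a> is a linear equation in the a_j's. Collect the n equations into a matrix system V a = ℓ, where row i of V is v_i (expressed in the standard basis). Since V is invertible (lower-triangular with 1s on the diagonal, up to permutation), solve by back-substitution:
  V =
[[1, 0, 0],
 [1, 1, 0],
 [1, 1, 1]]
  V a = (-3, -1, -4)
Solving gives a = (-3, 2, -3).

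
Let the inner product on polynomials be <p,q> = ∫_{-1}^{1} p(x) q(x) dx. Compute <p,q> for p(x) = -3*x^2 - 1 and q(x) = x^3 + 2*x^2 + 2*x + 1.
<p,q> = -116/15

Expand the product: p(x)·q(x) = -3*x^5 - 6*x^4 - 7*x^3 - 5*x^2 - 2*x - 1.
∫_{-1}^{1} of each monomial x^k gives [2/(k+1) if k even, 0 if k odd]. Integrating term-by-term (or equivalently evaluating the antiderivative F(x) = -x^6/2 - 6*x^5/5 - 7*x^4/4 - 5*x^3/3 - x^2 - x at the endpoints):
  F(1) − F(−1) = -427/60 − (37/60) = -116/15.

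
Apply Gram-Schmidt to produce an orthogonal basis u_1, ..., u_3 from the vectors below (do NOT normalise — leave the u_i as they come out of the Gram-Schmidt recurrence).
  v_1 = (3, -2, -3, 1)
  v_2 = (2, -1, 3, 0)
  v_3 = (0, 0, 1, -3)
Orthogonal basis:
  u_1 = (3, -2, -3, 1)
  u_2 = (49/23, -25/23, 66/23, 1/23)
  u_3 = (39/107, -33/107, -37/107, -294/107)

Apply the Gram-Schmidt recurrence
  u_1 = v_1
  u_i = v_i − Σ_{j<i} ((v_i · u_j) / (u_j · u_j)) · u_j.

Step by step this gives:
  u_1 = (3, -2, -3, 1)
  u_2 = (49/23, -25/23, 66/23, 1/23)
  u_3 = (39/107, -33/107, -37/107, -294/107)

Orthogonality check:
  u_2 · u_1 = 0 (should be 0)
  u_3 · u_1 = 0 (should be 0)
  u_3 · u_2 = 0 (should be 0)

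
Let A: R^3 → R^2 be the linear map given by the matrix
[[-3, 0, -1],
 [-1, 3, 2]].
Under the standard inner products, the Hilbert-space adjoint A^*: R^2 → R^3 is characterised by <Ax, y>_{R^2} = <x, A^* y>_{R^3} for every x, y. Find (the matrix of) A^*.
A^* = A^T =
[[-3, -1],
 [0, 3],
 [-1, 2]]

For real matrices with standard dot products, the defining identity <Ax, y> = <x, A^* y> gives (Ax)^T y = x^T (A^*) y, i.e. x^T A^T y = x^T (A^*) y. Since this holds for all x, y, we must have A^* = A^T. Therefore
A^* =
[[-3, -1],
 [0, 3],
 [-1, 2]].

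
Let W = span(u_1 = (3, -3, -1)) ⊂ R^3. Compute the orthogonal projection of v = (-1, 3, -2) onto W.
proj_W(v) = (-30/19, 30/19, 10/19)

Set up U = [u_1 | ... | u_1] ∈ R^(3×1). The projector onto W = col(U) is P = U (U^T U)^(-1) U^T.
Compute U^T U =
  [19],
and U^T v = (-10).
Solve U^T U · c = U^T v for the coefficients: c = (-10/19). The projection is proj_W(v) = U c.
Check: (v - proj_W(v)) · u_1 = 0  (should be 0).
Result: proj_W(v) = (-30/19, 30/19, 10/19).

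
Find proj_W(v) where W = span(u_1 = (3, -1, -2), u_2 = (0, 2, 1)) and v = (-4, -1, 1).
proj_W(v) = (-23/6, -7/6, 4/3)

Set up U = [u_1 | ... | u_2] ∈ R^(3×2). The projector onto W = col(U) is P = U (U^T U)^(-1) U^T.
Compute U^T U =
  [14, -4]
  [-4, 5],
and U^T v = (-13, -1).
Solve U^T U · c = U^T v for the coefficients: c = (-23/18, -11/9). The projection is proj_W(v) = U c.
Check: (v - proj_W(v)) · u_1 = 0  (should be 0).
Check: (v - proj_W(v)) · u_2 = 0  (should be 0).
Result: proj_W(v) = (-23/6, -7/6, 4/3).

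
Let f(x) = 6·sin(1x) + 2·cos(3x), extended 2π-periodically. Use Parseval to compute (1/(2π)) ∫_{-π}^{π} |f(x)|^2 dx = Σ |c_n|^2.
Σ |c_n|^2 = 20

Expand |f|^2 and use orthogonality of {sin(nx), cos(mx)} on [-π, π]:
  ∫_{-π}^{π} sin(nx)^2 dx = π, ∫ cos(mx)^2 dx = π, and cross terms integrate to 0.
So ∫_{-π}^{π} f(x)^2 dx = 6^2 · π + 2^2 · π = (36 + 4)π.
Divide by 2π: (36 + 4)/2 = 20.
By Parseval, this equals Σ |c_n|^2.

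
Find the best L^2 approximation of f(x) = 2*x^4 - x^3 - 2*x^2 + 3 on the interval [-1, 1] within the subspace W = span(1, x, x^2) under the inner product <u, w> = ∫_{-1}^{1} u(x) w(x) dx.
g(x) = -2*x^2/7 - 3*x/5 + 99/35

The best approximation g ∈ W is the orthogonal projection of f onto W. Writing g = a_0 + a_1 x + a_2 x^2, the coefficients solve the normal equations G · a = b where
  G_{ij} = <φ_i, φ_j> and b_i = <f, φ_i>, with φ_0 = 1, φ_1 = x, φ_2 = x^2.
G =
  [2, 0, 2/3]
  [0, 2/3, 0]
  [2/3, 0, 2/5],
b = (82/15, -2/5, 62/35).
Solving gives a_0 = 99/35, a_1 = -3/5, a_2 = -2/7, so
  g(x) = -2*x^2/7 - 3*x/5 + 99/35.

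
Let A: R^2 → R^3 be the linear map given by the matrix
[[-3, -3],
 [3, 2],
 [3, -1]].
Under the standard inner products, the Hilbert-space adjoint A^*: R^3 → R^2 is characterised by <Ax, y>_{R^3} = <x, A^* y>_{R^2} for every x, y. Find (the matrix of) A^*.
A^* = A^T =
[[-3, 3, 3],
 [-3, 2, -1]]

For real matrices with standard dot products, the defining identity <Ax, y> = <x, A^* y> gives (Ax)^T y = x^T (A^*) y, i.e. x^T A^T y = x^T (A^*) y. Since this holds for all x, y, we must have A^* = A^T. Therefore
A^* =
[[-3, 3, 3],
 [-3, 2, -1]].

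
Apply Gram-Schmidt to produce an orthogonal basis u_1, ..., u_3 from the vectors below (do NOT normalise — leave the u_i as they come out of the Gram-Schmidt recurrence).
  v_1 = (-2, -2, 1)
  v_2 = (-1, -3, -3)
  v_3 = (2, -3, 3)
Orthogonal basis:
  u_1 = (-2, -2, 1)
  u_2 = (1/9, -17/9, -32/9)
  u_3 = (459/146, -357/146, 102/73)

Apply the Gram-Schmidt recurrence
  u_1 = v_1
  u_i = v_i − Σ_{j<i} ((v_i · u_j) / (u_j · u_j)) · u_j.

Step by step this gives:
  u_1 = (-2, -2, 1)
  u_2 = (1/9, -17/9, -32/9)
  u_3 = (459/146, -357/146, 102/73)

Orthogonality check:
  u_2 · u_1 = 0 (should be 0)
  u_3 · u_1 = 0 (should be 0)
  u_3 · u_2 = 0 (should be 0)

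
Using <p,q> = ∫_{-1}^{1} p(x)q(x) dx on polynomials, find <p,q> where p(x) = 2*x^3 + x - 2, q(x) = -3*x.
<p,q> = -22/5

Expand the product: p(x)·q(x) = -6*x^4 - 3*x^2 + 6*x.
∫_{-1}^{1} of each monomial x^k gives [2/(k+1) if k even, 0 if k odd]. Integrating term-by-term (or equivalently evaluating the antiderivative F(x) = -6*x^5/5 - x^3 + 3*x^2 at the endpoints):
  F(1) − F(−1) = 4/5 − (26/5) = -22/5.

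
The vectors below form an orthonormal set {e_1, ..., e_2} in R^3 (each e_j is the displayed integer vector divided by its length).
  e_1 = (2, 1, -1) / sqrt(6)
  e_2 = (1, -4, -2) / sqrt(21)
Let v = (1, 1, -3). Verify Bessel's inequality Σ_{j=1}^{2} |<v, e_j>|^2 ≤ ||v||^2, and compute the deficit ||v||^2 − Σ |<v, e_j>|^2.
Σ |<v, e_j>|^2 = 45/7; ||v||^2 = 11; deficit = 32/7

Write each e_j = u_j / sqrt(<u_j, u_j>) where u_j is the displayed integer vector. Then <v, e_j> = <v, u_j> / sqrt(<u_j, u_j>), so |<v, e_j>|^2 = <v, u_j>^2 / <u_j, u_j>.
Coefficients: <v, e_1> = 6/sqrt(6), <v, e_2> = 3/sqrt(21).
Square and sum: Σ |<v, e_j>|^2 = 45/7.
Compute ||v||^2 = v·v = 11.
Deficit = 11 − 45/7 = 32/7 ≥ 0, confirming Bessel's inequality. (The deficit equals ||v − Σ <v,e_j> e_j||^2, the squared distance from v to span{e_j}.)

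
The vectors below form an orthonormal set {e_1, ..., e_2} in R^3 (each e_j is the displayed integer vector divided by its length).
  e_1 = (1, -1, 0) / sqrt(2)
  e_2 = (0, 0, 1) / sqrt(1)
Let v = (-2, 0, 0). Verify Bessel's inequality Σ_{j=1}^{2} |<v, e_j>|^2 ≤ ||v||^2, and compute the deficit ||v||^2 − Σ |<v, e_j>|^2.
Σ |<v, e_j>|^2 = 2; ||v||^2 = 4; deficit = 2

Write each e_j = u_j / sqrt(<u_j, u_j>) where u_j is the displayed integer vector. Then <v, e_j> = <v, u_j> / sqrt(<u_j, u_j>), so |<v, e_j>|^2 = <v, u_j>^2 / <u_j, u_j>.
Coefficients: <v, e_1> = -2/sqrt(2), <v, e_2> = 0/sqrt(1).
Square and sum: Σ |<v, e_j>|^2 = 2.
Compute ||v||^2 = v·v = 4.
Deficit = 4 − 2 = 2 ≥ 0, confirming Bessel's inequality. (The deficit equals ||v − Σ <v,e_j> e_j||^2, the squared distance from v to span{e_j}.)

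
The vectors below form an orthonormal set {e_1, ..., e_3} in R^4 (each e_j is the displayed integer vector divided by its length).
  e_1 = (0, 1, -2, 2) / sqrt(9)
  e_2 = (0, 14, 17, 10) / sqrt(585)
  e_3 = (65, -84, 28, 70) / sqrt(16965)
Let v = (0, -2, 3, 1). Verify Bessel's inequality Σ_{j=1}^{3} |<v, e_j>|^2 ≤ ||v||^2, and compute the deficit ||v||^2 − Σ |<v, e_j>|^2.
Σ |<v, e_j>|^2 = 3125/261; ||v||^2 = 14; deficit = 529/261

Write each e_j = u_j / sqrt(<u_j, u_j>) where u_j is the displayed integer vector. Then <v, e_j> = <v, u_j> / sqrt(<u_j, u_j>), so |<v, e_j>|^2 = <v, u_j>^2 / <u_j, u_j>.
Coefficients: <v, e_1> = -6/sqrt(9), <v, e_2> = 33/sqrt(585), <v, e_3> = 322/sqrt(16965).
Square and sum: Σ |<v, e_j>|^2 = 3125/261.
Compute ||v||^2 = v·v = 14.
Deficit = 14 − 3125/261 = 529/261 ≥ 0, confirming Bessel's inequality. (The deficit equals ||v − Σ <v,e_j> e_j||^2, the squared distance from v to span{e_j}.)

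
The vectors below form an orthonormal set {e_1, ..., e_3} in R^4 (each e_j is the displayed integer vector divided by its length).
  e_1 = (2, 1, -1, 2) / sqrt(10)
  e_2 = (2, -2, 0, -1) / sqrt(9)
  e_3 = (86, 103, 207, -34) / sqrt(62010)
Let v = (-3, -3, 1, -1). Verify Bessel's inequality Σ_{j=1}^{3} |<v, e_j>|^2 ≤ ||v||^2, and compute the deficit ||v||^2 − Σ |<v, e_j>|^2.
Σ |<v, e_j>|^2 = 11179/689; ||v||^2 = 20; deficit = 2601/689

Write each e_j = u_j / sqrt(<u_j, u_j>) where u_j is the displayed integer vector. Then <v, e_j> = <v, u_j> / sqrt(<u_j, u_j>), so |<v, e_j>|^2 = <v, u_j>^2 / <u_j, u_j>.
Coefficients: <v, e_1> = -12/sqrt(10), <v, e_2> = 1/sqrt(9), <v, e_3> = -326/sqrt(62010).
Square and sum: Σ |<v, e_j>|^2 = 11179/689.
Compute ||v||^2 = v·v = 20.
Deficit = 20 − 11179/689 = 2601/689 ≥ 0, confirming Bessel's inequality. (The deficit equals ||v − Σ <v,e_j> e_j||^2, the squared distance from v to span{e_j}.)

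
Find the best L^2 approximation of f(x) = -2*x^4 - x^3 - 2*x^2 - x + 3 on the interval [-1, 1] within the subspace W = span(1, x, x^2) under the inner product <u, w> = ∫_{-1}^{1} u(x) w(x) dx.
g(x) = -26*x^2/7 - 8*x/5 + 111/35

The best approximation g ∈ W is the orthogonal projection of f onto W. Writing g = a_0 + a_1 x + a_2 x^2, the coefficients solve the normal equations G · a = b where
  G_{ij} = <φ_i, φ_j> and b_i = <f, φ_i>, with φ_0 = 1, φ_1 = x, φ_2 = x^2.
G =
  [2, 0, 2/3]
  [0, 2/3, 0]
  [2/3, 0, 2/5],
b = (58/15, -16/15, 22/35).
Solving gives a_0 = 111/35, a_1 = -8/5, a_2 = -26/7, so
  g(x) = -26*x^2/7 - 8*x/5 + 111/35.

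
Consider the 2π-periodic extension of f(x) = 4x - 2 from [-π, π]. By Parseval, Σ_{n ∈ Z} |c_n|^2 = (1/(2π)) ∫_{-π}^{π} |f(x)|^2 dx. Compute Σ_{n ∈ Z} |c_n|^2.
Σ |c_n|^2 = 16π^2/3 + 4

Expand and integrate term by term over [-π, π]:
  ∫ (4x)^2 dx = 16·(2π^3/3); ∫ 2·4·(-2)·x dx = 0 (odd integrand); ∫ (-2)^2 dx = 4·2π.
So (1/(2π)) ∫_{-π}^{π} (4x - 2)^2 dx = 16π^2/3 + 4 = 16π^2/3 + 4.
Parseval ⇒ Σ |c_n|^2 = 16π^2/3 + 4.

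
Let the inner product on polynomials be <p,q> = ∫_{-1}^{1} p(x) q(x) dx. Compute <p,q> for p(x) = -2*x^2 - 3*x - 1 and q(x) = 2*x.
<p,q> = -4

Expand the product: p(x)·q(x) = -4*x^3 - 6*x^2 - 2*x.
∫_{-1}^{1} of each monomial x^k gives [2/(k+1) if k even, 0 if k odd]. Integrating term-by-term (or equivalently evaluating the antiderivative F(x) = -x^4 - 2*x^3 - x^2 at the endpoints):
  F(1) − F(−1) = -4 − (0) = -4.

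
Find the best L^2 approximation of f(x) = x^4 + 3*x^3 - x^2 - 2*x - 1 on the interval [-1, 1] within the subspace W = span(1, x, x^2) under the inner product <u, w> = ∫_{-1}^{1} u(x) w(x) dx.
g(x) = -x^2/7 - x/5 - 38/35

The best approximation g ∈ W is the orthogonal projection of f onto W. Writing g = a_0 + a_1 x + a_2 x^2, the coefficients solve the normal equations G · a = b where
  G_{ij} = <φ_i, φ_j> and b_i = <f, φ_i>, with φ_0 = 1, φ_1 = x, φ_2 = x^2.
G =
  [2, 0, 2/3]
  [0, 2/3, 0]
  [2/3, 0, 2/5],
b = (-34/15, -2/15, -82/105).
Solving gives a_0 = -38/35, a_1 = -1/5, a_2 = -1/7, so
  g(x) = -x^2/7 - x/5 - 38/35.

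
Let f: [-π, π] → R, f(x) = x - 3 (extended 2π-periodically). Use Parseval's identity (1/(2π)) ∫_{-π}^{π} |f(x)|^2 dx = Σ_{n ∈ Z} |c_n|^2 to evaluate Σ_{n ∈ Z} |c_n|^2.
Σ |c_n|^2 = π^2/3 + 9

Expand and integrate term by term over [-π, π]:
  ∫ (x)^2 dx = 1·(2π^3/3); ∫ 2·1·(-3)·x dx = 0 (odd integrand); ∫ (-3)^2 dx = 9·2π.
So (1/(2π)) ∫_{-π}^{π} (x - 3)^2 dx = 1π^2/3 + 9 = π^2/3 + 9.
Parseval ⇒ Σ |c_n|^2 = π^2/3 + 9.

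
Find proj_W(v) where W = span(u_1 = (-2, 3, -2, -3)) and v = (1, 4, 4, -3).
proj_W(v) = (-11/13, 33/26, -11/13, -33/26)

Set up U = [u_1 | ... | u_1] ∈ R^(4×1). The projector onto W = col(U) is P = U (U^T U)^(-1) U^T.
Compute U^T U =
  [26],
and U^T v = (11).
Solve U^T U · c = U^T v for the coefficients: c = (11/26). The projection is proj_W(v) = U c.
Check: (v - proj_W(v)) · u_1 = 0  (should be 0).
Result: proj_W(v) = (-11/13, 33/26, -11/13, -33/26).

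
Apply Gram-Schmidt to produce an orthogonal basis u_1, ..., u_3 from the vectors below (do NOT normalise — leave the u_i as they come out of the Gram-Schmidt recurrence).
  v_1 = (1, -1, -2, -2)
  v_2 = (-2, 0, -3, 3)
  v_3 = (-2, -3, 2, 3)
Orthogonal basis:
  u_1 = (1, -1, -2, -2)
  u_2 = (-9/5, -1/5, -17/5, 13/5)
  u_3 = (-2/3, -104/27, 55/54, 31/54)

Apply the Gram-Schmidt recurrence
  u_1 = v_1
  u_i = v_i − Σ_{j<i} ((v_i · u_j) / (u_j · u_j)) · u_j.

Step by step this gives:
  u_1 = (1, -1, -2, -2)
  u_2 = (-9/5, -1/5, -17/5, 13/5)
  u_3 = (-2/3, -104/27, 55/54, 31/54)

Orthogonality check:
  u_2 · u_1 = 0 (should be 0)
  u_3 · u_1 = 0 (should be 0)
  u_3 · u_2 = 0 (should be 0)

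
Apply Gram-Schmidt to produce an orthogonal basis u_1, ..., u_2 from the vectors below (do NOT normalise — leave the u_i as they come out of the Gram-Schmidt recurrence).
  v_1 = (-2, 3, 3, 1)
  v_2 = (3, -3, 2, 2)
Orthogonal basis:
  u_1 = (-2, 3, 3, 1)
  u_2 = (55/23, -48/23, 67/23, 53/23)

Apply the Gram-Schmidt recurrence
  u_1 = v_1
  u_i = v_i − Σ_{j<i} ((v_i · u_j) / (u_j · u_j)) · u_j.

Step by step this gives:
  u_1 = (-2, 3, 3, 1)
  u_2 = (55/23, -48/23, 67/23, 53/23)

Orthogonality check:
  u_2 · u_1 = 0 (should be 0)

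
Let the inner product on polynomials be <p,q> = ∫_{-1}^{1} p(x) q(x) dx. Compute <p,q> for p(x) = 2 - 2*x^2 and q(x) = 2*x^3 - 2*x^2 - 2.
<p,q> = -32/5

Expand the product: p(x)·q(x) = -4*x^5 + 4*x^4 + 4*x^3 - 4.
∫_{-1}^{1} of each monomial x^k gives [2/(k+1) if k even, 0 if k odd]. Integrating term-by-term (or equivalently evaluating the antiderivative F(x) = -2*x^6/3 + 4*x^5/5 + x^4 - 4*x at the endpoints):
  F(1) − F(−1) = -43/15 − (53/15) = -32/5.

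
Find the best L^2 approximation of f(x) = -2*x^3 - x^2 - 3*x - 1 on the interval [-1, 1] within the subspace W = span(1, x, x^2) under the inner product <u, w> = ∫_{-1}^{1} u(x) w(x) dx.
g(x) = -x^2 - 21*x/5 - 1

The best approximation g ∈ W is the orthogonal projection of f onto W. Writing g = a_0 + a_1 x + a_2 x^2, the coefficients solve the normal equations G · a = b where
  G_{ij} = <φ_i, φ_j> and b_i = <f, φ_i>, with φ_0 = 1, φ_1 = x, φ_2 = x^2.
G =
  [2, 0, 2/3]
  [0, 2/3, 0]
  [2/3, 0, 2/5],
b = (-8/3, -14/5, -16/15).
Solving gives a_0 = -1, a_1 = -21/5, a_2 = -1, so
  g(x) = -x^2 - 21*x/5 - 1.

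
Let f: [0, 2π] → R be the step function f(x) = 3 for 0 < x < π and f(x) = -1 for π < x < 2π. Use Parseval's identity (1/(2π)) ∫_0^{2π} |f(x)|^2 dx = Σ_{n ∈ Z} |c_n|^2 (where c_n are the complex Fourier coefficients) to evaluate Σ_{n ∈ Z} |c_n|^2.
Σ |c_n|^2 = 5

Parseval equates the L^2 energy of f (normalised by 1/(2π)) with the ℓ^2 sum of its Fourier coefficients: (1/(2π)) ∫_0^{2π} |f|^2 = Σ |c_n|^2.
Compute the left side: (1/(2π)) [∫_0^π 3^2 dx + ∫_π^{2π} (-1)^2 dx] = (1/(2π)) · (9π + 1π) = (9 + 1)/2 = 5.
So Σ_{n ∈ Z} |c_n|^2 = 5.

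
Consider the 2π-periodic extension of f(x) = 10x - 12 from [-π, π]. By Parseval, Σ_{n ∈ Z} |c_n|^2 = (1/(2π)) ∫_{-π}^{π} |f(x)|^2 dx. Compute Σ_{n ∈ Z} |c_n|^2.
Σ |c_n|^2 = 100π^2/3 + 144

Expand and integrate term by term over [-π, π]:
  ∫ (10x)^2 dx = 100·(2π^3/3); ∫ 2·10·(-12)·x dx = 0 (odd integrand); ∫ (-12)^2 dx = 144·2π.
So (1/(2π)) ∫_{-π}^{π} (10x - 12)^2 dx = 100π^2/3 + 144 = 100π^2/3 + 144.
Parseval ⇒ Σ |c_n|^2 = 100π^2/3 + 144.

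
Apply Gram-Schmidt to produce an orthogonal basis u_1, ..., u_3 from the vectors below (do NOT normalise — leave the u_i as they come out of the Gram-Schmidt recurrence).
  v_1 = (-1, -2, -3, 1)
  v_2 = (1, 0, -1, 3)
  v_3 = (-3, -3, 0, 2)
Orthogonal basis:
  u_1 = (-1, -2, -3, 1)
  u_2 = (4/3, 2/3, 0, 8/3)
  u_3 = (-76/35, -52/35, 11/5, 51/35)

Apply the Gram-Schmidt recurrence
  u_1 = v_1
  u_i = v_i − Σ_{j<i} ((v_i · u_j) / (u_j · u_j)) · u_j.

Step by step this gives:
  u_1 = (-1, -2, -3, 1)
  u_2 = (4/3, 2/3, 0, 8/3)
  u_3 = (-76/35, -52/35, 11/5, 51/35)

Orthogonality check:
  u_2 · u_1 = 0 (should be 0)
  u_3 · u_1 = 0 (should be 0)
  u_3 · u_2 = 0 (should be 0)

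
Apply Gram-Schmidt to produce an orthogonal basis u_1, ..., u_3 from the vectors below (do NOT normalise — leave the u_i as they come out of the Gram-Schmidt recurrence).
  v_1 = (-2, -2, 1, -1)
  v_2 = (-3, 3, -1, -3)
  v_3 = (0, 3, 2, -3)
Orthogonal basis:
  u_1 = (-2, -2, 1, -1)
  u_2 = (-13/5, 17/5, -6/5, -14/5)
  u_3 = (61/46, 37/46, 129/46, -67/46)

Apply the Gram-Schmidt recurrence
  u_1 = v_1
  u_i = v_i − Σ_{j<i} ((v_i · u_j) / (u_j · u_j)) · u_j.

Step by step this gives:
  u_1 = (-2, -2, 1, -1)
  u_2 = (-13/5, 17/5, -6/5, -14/5)
  u_3 = (61/46, 37/46, 129/46, -67/46)

Orthogonality check:
  u_2 · u_1 = 0 (should be 0)
  u_3 · u_1 = 0 (should be 0)
  u_3 · u_2 = 0 (should be 0)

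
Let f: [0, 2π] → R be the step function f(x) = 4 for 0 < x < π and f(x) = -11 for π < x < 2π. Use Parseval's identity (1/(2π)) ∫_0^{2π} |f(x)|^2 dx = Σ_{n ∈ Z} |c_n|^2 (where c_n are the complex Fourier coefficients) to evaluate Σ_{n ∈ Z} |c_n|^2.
Σ |c_n|^2 = 137/2

Parseval equates the L^2 energy of f (normalised by 1/(2π)) with the ℓ^2 sum of its Fourier coefficients: (1/(2π)) ∫_0^{2π} |f|^2 = Σ |c_n|^2.
Compute the left side: (1/(2π)) [∫_0^π 4^2 dx + ∫_π^{2π} (-11)^2 dx] = (1/(2π)) · (16π + 121π) = (16 + 121)/2 = 137/2.
So Σ_{n ∈ Z} |c_n|^2 = 137/2.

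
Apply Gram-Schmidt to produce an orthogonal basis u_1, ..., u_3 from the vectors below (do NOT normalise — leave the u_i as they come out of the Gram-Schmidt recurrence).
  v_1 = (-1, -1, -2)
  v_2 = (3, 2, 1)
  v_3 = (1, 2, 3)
Orthogonal basis:
  u_1 = (-1, -1, -2)
  u_2 = (11/6, 5/6, -4/3)
  u_3 = (-12/35, 4/7, -4/35)

Apply the Gram-Schmidt recurrence
  u_1 = v_1
  u_i = v_i − Σ_{j<i} ((v_i · u_j) / (u_j · u_j)) · u_j.

Step by step this gives:
  u_1 = (-1, -1, -2)
  u_2 = (11/6, 5/6, -4/3)
  u_3 = (-12/35, 4/7, -4/35)

Orthogonality check:
  u_2 · u_1 = 0 (should be 0)
  u_3 · u_1 = 0 (should be 0)
  u_3 · u_2 = 0 (should be 0)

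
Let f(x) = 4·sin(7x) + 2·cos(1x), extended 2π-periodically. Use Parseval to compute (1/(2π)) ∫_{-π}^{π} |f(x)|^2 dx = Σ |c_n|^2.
Σ |c_n|^2 = 10

Expand |f|^2 and use orthogonality of {sin(nx), cos(mx)} on [-π, π]:
  ∫_{-π}^{π} sin(nx)^2 dx = π, ∫ cos(mx)^2 dx = π, and cross terms integrate to 0.
So ∫_{-π}^{π} f(x)^2 dx = 4^2 · π + 2^2 · π = (16 + 4)π.
Divide by 2π: (16 + 4)/2 = 10.
By Parseval, this equals Σ |c_n|^2.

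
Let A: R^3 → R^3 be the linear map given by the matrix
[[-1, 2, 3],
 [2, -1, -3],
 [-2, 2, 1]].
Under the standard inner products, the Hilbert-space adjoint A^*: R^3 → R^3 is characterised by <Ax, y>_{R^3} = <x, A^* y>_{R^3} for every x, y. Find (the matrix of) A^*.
A^* = A^T =
[[-1, 2, -2],
 [2, -1, 2],
 [3, -3, 1]]

For real matrices with standard dot products, the defining identity <Ax, y> = <x, A^* y> gives (Ax)^T y = x^T (A^*) y, i.e. x^T A^T y = x^T (A^*) y. Since this holds for all x, y, we must have A^* = A^T. Therefore
A^* =
[[-1, 2, -2],
 [2, -1, 2],
 [3, -3, 1]].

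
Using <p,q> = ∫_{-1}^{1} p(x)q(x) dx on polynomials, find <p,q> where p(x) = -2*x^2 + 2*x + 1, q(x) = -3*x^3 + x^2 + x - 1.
<p,q> = -28/15

Expand the product: p(x)·q(x) = 6*x^5 - 8*x^4 - 3*x^3 + 5*x^2 - x - 1.
∫_{-1}^{1} of each monomial x^k gives [2/(k+1) if k even, 0 if k odd]. Integrating term-by-term (or equivalently evaluating the antiderivative F(x) = x^6 - 8*x^5/5 - 3*x^4/4 + 5*x^3/3 - x^2/2 - x at the endpoints):
  F(1) − F(−1) = -71/60 − (41/60) = -28/15.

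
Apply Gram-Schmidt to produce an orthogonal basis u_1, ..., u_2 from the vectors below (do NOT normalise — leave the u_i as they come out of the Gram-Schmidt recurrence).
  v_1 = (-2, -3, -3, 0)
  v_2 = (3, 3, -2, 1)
Orthogonal basis:
  u_1 = (-2, -3, -3, 0)
  u_2 = (24/11, 39/22, -71/22, 1)

Apply the Gram-Schmidt recurrence
  u_1 = v_1
  u_i = v_i − Σ_{j<i} ((v_i · u_j) / (u_j · u_j)) · u_j.

Step by step this gives:
  u_1 = (-2, -3, -3, 0)
  u_2 = (24/11, 39/22, -71/22, 1)

Orthogonality check:
  u_2 · u_1 = 0 (should be 0)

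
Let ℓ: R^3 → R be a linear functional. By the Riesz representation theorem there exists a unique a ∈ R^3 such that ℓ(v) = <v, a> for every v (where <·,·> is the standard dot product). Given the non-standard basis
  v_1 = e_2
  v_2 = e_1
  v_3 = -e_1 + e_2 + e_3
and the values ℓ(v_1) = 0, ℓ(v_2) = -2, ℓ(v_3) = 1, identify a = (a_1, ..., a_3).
a = (-2, 0, -1)

Write a = (a_1, ..., a_3) in the standard basis. For each basis vector v_i, ℓ(v_i) = <v_i, a> is a linear equation in the a_j's. Collect the n equations into a matrix system V a = ℓ, where row i of V is v_i (expressed in the standard basis). Since V is invertible (lower-triangular with 1s on the diagonal, up to permutation), solve by back-substitution:
  V =
[[0, 1, 0],
 [1, 0, 0],
 [-1, 1, 1]]
  V a = (0, -2, 1)
Solving gives a = (-2, 0, -1).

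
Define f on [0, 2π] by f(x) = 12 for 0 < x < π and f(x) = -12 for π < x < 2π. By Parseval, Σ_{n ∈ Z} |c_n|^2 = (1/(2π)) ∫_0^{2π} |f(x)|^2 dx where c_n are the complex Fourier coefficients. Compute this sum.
Σ |c_n|^2 = 144

Parseval equates the L^2 energy of f (normalised by 1/(2π)) with the ℓ^2 sum of its Fourier coefficients: (1/(2π)) ∫_0^{2π} |f|^2 = Σ |c_n|^2.
Compute the left side: (1/(2π)) [∫_0^π 12^2 dx + ∫_π^{2π} (-12)^2 dx] = (1/(2π)) · (144π + 144π) = (144 + 144)/2 = 144.
So Σ_{n ∈ Z} |c_n|^2 = 144.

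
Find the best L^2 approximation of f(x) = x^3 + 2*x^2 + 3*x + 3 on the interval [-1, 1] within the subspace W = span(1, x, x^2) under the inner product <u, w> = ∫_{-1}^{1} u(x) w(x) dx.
g(x) = 2*x^2 + 18*x/5 + 3

The best approximation g ∈ W is the orthogonal projection of f onto W. Writing g = a_0 + a_1 x + a_2 x^2, the coefficients solve the normal equations G · a = b where
  G_{ij} = <φ_i, φ_j> and b_i = <f, φ_i>, with φ_0 = 1, φ_1 = x, φ_2 = x^2.
G =
  [2, 0, 2/3]
  [0, 2/3, 0]
  [2/3, 0, 2/5],
b = (22/3, 12/5, 14/5).
Solving gives a_0 = 3, a_1 = 18/5, a_2 = 2, so
  g(x) = 2*x^2 + 18*x/5 + 3.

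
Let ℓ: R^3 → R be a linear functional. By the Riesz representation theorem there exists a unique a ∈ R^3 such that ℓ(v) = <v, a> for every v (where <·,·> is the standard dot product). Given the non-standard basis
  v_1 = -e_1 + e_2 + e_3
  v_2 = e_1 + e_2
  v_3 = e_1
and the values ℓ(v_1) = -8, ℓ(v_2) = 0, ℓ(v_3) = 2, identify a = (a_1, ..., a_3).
a = (2, -2, -4)

Write a = (a_1, ..., a_3) in the standard basis. For each basis vector v_i, ℓ(v_i) = <v_i, a> is a linear equation in the a_j's. Collect the n equations into a matrix system V a = ℓ, where row i of V is v_i (expressed in the standard basis). Since V is invertible (lower-triangular with 1s on the diagonal, up to permutation), solve by back-substitution:
  V =
[[-1, 1, 1],
 [1, 1, 0],
 [1, 0, 0]]
  V a = (-8, 0, 2)
Solving gives a = (2, -2, -4).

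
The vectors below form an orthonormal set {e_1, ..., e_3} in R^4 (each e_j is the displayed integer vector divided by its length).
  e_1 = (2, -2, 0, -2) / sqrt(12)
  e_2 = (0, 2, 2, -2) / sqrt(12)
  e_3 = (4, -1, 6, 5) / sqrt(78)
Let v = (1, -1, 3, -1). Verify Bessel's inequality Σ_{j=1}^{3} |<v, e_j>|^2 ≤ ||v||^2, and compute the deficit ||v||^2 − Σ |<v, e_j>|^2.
Σ |<v, e_j>|^2 = 132/13; ||v||^2 = 12; deficit = 24/13

Write each e_j = u_j / sqrt(<u_j, u_j>) where u_j is the displayed integer vector. Then <v, e_j> = <v, u_j> / sqrt(<u_j, u_j>), so |<v, e_j>|^2 = <v, u_j>^2 / <u_j, u_j>.
Coefficients: <v, e_1> = 6/sqrt(12), <v, e_2> = 6/sqrt(12), <v, e_3> = 18/sqrt(78).
Square and sum: Σ |<v, e_j>|^2 = 132/13.
Compute ||v||^2 = v·v = 12.
Deficit = 12 − 132/13 = 24/13 ≥ 0, confirming Bessel's inequality. (The deficit equals ||v − Σ <v,e_j> e_j||^2, the squared distance from v to span{e_j}.)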